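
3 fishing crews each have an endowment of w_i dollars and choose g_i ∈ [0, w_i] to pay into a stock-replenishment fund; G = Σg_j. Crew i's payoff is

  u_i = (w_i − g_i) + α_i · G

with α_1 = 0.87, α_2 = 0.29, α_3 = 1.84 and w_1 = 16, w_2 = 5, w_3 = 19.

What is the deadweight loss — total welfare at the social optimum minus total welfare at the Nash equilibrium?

∂u_i/∂g_i = α_i − 1, so crew i contributes w_i if α_i > 1, else 0.
α_i > 1 for i ∈ {3}; NE contributions (0, 0, 19), G = 19.
W^NE = Σw_i − G^NE + (Σα_i)·G^NE = 40 + 2·19 = 78.
Planner: ∂(Σu_j)/∂g_i = Σα_j − 1 = 2 > 0, so everyone contributes w_i; G^SO = 40, W^SO = 40 + 2·40 = 120.
Deadweight loss = 42.

42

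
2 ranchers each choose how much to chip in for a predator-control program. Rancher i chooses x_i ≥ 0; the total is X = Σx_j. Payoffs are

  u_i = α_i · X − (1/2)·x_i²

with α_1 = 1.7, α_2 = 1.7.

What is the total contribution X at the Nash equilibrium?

3.4

Rancher i's FOC: ∂u_i/∂x_i = α_i − x_i = 0, so x_i* = α_i.
NE contributions = (1.7, 1.7); X = 3.4.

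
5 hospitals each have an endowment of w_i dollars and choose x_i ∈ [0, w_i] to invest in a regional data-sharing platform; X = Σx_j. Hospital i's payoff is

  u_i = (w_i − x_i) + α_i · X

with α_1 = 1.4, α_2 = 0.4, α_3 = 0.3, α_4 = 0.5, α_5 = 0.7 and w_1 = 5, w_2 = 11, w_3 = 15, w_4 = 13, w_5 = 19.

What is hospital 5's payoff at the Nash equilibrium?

∂u_i/∂x_i = α_i − 1, so hospital i contributes w_i if α_i > 1, else 0.
α_i > 1 for i ∈ {1}; NE contributions (5, 0, 0, 0, 0), X = 5.
u_5 = (19 − 0) + 0.7·5 = 22.5.

22.5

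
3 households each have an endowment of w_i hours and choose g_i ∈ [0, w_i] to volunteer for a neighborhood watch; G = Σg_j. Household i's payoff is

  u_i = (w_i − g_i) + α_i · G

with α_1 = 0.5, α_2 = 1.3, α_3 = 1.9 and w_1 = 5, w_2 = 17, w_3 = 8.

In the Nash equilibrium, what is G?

25

∂u_i/∂g_i = α_i − 1, so household i contributes w_i if α_i > 1, else 0.
α_i > 1 for i ∈ {2, 3}; NE contributions (0, 17, 8), G = 25.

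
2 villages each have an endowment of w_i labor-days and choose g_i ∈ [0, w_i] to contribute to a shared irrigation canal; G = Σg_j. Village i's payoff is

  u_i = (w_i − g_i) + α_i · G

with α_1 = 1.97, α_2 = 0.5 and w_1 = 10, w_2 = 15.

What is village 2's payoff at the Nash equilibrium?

20

∂u_i/∂g_i = α_i − 1, so village i contributes w_i if α_i > 1, else 0.
α_i > 1 for i ∈ {1}; NE contributions (10, 0), G = 10.
u_2 = (15 − 0) + 0.5·10 = 20.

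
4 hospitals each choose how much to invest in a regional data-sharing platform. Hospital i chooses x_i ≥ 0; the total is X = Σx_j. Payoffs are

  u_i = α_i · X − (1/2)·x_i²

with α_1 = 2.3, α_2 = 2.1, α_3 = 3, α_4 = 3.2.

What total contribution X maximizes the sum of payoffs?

42.4

Planner FOC: ∂(Σu_j)/∂x_i = (Σα_j) − x_i = 0, so x_i^SO = Σα_j = 10.6 for every i; X^SO = 42.4.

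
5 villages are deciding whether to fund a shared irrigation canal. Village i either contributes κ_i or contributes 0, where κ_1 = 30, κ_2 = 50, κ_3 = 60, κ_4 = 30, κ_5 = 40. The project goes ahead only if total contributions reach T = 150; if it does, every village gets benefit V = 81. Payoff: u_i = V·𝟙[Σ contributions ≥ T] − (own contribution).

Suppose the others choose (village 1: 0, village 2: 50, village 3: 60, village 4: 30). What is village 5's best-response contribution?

Others' total = 140. Contributing 40 brings total to 180 ≥ 150: gain V − κ_5 = 41.
Best response: 40.

40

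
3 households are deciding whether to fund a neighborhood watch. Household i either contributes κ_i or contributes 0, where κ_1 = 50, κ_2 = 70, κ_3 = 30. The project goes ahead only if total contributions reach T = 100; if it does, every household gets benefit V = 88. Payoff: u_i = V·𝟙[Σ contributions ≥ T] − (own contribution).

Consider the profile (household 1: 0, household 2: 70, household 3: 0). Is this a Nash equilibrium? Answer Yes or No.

Total = 70 < 100: not provided.
Household 1 (pledges 0, payoff 0): pledging 50 → total 120, payoff 38. Profitable deviation.

No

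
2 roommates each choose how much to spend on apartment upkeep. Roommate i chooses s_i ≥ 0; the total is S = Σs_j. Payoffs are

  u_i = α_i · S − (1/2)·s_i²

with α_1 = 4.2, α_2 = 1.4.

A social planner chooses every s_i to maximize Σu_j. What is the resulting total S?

11.2

Planner FOC: ∂(Σu_j)/∂s_i = (Σα_j) − s_i = 0, so s_i^SO = Σα_j = 5.6 for every i; S^SO = 11.2.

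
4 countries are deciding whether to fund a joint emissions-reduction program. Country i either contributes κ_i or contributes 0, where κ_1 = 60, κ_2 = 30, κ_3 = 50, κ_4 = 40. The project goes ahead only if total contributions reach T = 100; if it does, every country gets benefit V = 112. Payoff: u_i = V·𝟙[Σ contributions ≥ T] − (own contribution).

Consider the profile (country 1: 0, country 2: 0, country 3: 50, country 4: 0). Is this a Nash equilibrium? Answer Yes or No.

No

Total = 50 < 100: not provided.
Country 1 (pledges 0, payoff 0): pledging 60 → total 110, payoff 52. Profitable deviation.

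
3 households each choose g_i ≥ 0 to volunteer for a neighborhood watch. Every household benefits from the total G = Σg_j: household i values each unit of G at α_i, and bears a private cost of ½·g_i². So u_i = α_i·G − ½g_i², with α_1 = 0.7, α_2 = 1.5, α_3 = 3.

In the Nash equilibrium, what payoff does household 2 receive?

6.675

Household i's FOC: ∂u_i/∂g_i = α_i − g_i = 0, so g_i* = α_i.
NE contributions = (0.7, 1.5, 3); G = 5.2.
u_2 = α_2·G − ½·(g_2)² = 1.5·5.2 − ½·1.5² = 6.675.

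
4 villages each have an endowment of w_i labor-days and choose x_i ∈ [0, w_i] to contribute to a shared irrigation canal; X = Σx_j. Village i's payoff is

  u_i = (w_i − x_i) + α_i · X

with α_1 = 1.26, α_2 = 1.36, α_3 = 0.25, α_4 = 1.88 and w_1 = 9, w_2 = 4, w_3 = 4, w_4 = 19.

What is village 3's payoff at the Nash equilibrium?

∂u_i/∂x_i = α_i − 1, so village i contributes w_i if α_i > 1, else 0.
α_i > 1 for i ∈ {1, 2, 4}; NE contributions (9, 4, 0, 19), X = 32.
u_3 = (4 − 0) + 0.25·32 = 12.

12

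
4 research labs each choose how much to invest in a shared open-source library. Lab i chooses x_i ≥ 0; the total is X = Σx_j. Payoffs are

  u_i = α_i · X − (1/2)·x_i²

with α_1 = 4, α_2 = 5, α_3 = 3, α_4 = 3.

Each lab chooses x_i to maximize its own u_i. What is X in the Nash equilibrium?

15

Lab i's FOC: ∂u_i/∂x_i = α_i − x_i = 0, so x_i* = α_i.
NE contributions = (4, 5, 3, 3); X = 15.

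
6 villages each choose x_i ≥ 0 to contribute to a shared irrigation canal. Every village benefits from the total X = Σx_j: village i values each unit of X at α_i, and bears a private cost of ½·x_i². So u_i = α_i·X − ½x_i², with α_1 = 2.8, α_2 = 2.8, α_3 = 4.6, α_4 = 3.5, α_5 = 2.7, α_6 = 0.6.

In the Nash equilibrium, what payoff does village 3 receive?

Village i's FOC: ∂u_i/∂x_i = α_i − x_i = 0, so x_i* = α_i.
NE contributions = (2.8, 2.8, 4.6, 3.5, 2.7, 0.6); X = 17.
u_3 = α_3·X − ½·(x_3)² = 4.6·17 − ½·4.6² = 67.62.

67.62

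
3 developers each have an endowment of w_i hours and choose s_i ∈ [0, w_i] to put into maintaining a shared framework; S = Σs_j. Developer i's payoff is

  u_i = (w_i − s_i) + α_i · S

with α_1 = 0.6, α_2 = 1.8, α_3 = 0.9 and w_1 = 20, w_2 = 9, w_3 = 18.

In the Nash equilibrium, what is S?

∂u_i/∂s_i = α_i − 1, so developer i contributes w_i if α_i > 1, else 0.
α_i > 1 for i ∈ {2}; NE contributions (0, 9, 0), S = 9.

9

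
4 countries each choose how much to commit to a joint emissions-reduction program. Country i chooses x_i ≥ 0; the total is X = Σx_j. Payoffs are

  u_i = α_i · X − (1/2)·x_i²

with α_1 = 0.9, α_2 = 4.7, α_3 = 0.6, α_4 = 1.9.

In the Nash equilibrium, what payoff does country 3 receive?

4.68

Country i's FOC: ∂u_i/∂x_i = α_i − x_i = 0, so x_i* = α_i.
NE contributions = (0.9, 4.7, 0.6, 1.9); X = 8.1.
u_3 = α_3·X − ½·(x_3)² = 0.6·8.1 − ½·0.6² = 4.68.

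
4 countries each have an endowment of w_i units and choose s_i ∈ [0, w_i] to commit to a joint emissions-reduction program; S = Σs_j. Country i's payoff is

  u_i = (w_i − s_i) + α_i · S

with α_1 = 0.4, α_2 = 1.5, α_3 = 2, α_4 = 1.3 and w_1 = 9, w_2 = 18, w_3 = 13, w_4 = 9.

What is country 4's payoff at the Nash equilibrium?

52

∂u_i/∂s_i = α_i − 1, so country i contributes w_i if α_i > 1, else 0.
α_i > 1 for i ∈ {2, 3, 4}; NE contributions (0, 18, 13, 9), S = 40.
u_4 = (9 − 9) + 1.3·40 = 52.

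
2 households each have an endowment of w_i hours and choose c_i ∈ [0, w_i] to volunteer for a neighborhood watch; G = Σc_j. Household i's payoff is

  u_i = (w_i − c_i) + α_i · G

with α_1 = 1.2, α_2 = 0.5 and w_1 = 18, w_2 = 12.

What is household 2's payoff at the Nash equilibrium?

∂u_i/∂c_i = α_i − 1, so household i contributes w_i if α_i > 1, else 0.
α_i > 1 for i ∈ {1}; NE contributions (18, 0), G = 18.
u_2 = (12 − 0) + 0.5·18 = 21.

21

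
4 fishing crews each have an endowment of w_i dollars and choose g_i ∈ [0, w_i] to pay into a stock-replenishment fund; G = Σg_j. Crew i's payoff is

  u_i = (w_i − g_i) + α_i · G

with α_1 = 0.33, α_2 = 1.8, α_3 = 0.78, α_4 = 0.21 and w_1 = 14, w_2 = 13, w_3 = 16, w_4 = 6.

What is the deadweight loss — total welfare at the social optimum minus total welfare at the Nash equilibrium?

∂u_i/∂g_i = α_i − 1, so crew i contributes w_i if α_i > 1, else 0.
α_i > 1 for i ∈ {2}; NE contributions (0, 13, 0, 0), G = 13.
W^NE = Σw_i − G^NE + (Σα_i)·G^NE = 49 + 2.12·13 = 76.56.
Planner: ∂(Σu_j)/∂g_i = Σα_j − 1 = 2.12 > 0, so everyone contributes w_i; G^SO = 49, W^SO = 49 + 2.12·49 = 152.88.
Deadweight loss = 76.32.

76.32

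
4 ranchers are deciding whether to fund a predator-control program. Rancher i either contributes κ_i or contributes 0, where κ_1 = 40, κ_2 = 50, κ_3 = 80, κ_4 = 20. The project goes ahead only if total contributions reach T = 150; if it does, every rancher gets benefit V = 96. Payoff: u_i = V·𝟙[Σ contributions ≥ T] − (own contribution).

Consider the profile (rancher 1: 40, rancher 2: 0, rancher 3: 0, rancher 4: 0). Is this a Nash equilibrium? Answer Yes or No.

No

Total = 40 < 150: not provided.
Rancher 1 (pledges 40, payoff -40): dropping to 0 → total 0, payoff 0. Profitable deviation.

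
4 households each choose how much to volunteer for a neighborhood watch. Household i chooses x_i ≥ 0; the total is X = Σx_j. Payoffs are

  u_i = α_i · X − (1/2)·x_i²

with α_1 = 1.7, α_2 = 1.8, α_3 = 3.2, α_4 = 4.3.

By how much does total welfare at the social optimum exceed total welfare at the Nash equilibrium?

138.43

Household i's FOC: ∂u_i/∂x_i = α_i − x_i = 0, so x_i* = α_i.
NE contributions = (1.7, 1.8, 3.2, 4.3); X = 11.
W^NE = (Σα)·X − ½Σα_i² = 11² − ½·34.86 = 103.57.
Planner sets x_i = Σα_j = 11 for every i, so X^SO = 4·11 = 44.
W^SO = (Σα)·X^SO − ½·4·(Σα)² = (4/2)·11² = 242.
Deadweight loss = W^SO − W^NE = 138.43.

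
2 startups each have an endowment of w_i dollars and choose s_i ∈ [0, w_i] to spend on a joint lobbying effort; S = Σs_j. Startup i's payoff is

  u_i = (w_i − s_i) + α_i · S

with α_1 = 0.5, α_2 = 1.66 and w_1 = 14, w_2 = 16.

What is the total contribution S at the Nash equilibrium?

∂u_i/∂s_i = α_i − 1, so startup i contributes w_i if α_i > 1, else 0.
α_i > 1 for i ∈ {2}; NE contributions (0, 16), S = 16.

16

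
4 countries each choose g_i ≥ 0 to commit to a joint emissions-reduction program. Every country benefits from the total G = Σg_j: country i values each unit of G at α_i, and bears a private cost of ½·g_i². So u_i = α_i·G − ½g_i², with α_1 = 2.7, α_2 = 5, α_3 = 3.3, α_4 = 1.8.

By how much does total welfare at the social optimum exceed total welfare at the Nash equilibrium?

187.05

Country i's FOC: ∂u_i/∂g_i = α_i − g_i = 0, so g_i* = α_i.
NE contributions = (2.7, 5, 3.3, 1.8); G = 12.8.
W^NE = (Σα)·G − ½Σα_i² = 12.8² − ½·46.42 = 140.63.
Planner sets g_i = Σα_j = 12.8 for every i, so G^SO = 4·12.8 = 51.2.
W^SO = (Σα)·G^SO − ½·4·(Σα)² = (4/2)·12.8² = 327.68.
Deadweight loss = W^SO − W^NE = 187.05.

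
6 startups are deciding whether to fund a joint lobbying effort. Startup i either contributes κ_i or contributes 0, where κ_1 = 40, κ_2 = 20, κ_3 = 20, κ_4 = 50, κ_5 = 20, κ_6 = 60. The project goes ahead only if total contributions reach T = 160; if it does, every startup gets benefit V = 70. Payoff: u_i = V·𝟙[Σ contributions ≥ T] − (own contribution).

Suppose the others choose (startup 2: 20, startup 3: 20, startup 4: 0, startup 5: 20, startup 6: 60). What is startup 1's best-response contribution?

Others' total = 120. Contributing 40 brings total to 160 ≥ 160: gain V − κ_1 = 30.
Best response: 40.

40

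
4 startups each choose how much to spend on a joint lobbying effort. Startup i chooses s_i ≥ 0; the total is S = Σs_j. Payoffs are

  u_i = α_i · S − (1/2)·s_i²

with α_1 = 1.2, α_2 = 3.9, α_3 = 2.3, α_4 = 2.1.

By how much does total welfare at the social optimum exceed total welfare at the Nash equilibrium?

Startup i's FOC: ∂u_i/∂s_i = α_i − s_i = 0, so s_i* = α_i.
NE contributions = (1.2, 3.9, 2.3, 2.1); S = 9.5.
W^NE = (Σα)·S − ½Σα_i² = 9.5² − ½·26.35 = 77.075.
Planner sets s_i = Σα_j = 9.5 for every i, so S^SO = 4·9.5 = 38.
W^SO = (Σα)·S^SO − ½·4·(Σα)² = (4/2)·9.5² = 180.5.
Deadweight loss = W^SO − W^NE = 103.425.

103.425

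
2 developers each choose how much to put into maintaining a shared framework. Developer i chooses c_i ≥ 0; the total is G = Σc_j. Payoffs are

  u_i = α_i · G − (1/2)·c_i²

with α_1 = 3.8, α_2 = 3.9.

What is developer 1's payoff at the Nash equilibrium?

22.04

Developer i's FOC: ∂u_i/∂c_i = α_i − c_i = 0, so c_i* = α_i.
NE contributions = (3.8, 3.9); G = 7.7.
u_1 = α_1·G − ½·(c_1)² = 3.8·7.7 − ½·3.8² = 22.04.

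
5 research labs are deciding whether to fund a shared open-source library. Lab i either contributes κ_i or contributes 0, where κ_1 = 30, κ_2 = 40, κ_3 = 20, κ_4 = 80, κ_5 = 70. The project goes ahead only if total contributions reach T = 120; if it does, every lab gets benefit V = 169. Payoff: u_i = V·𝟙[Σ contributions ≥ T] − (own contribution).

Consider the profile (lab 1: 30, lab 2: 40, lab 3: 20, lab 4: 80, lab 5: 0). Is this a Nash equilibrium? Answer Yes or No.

Total = 170 ≥ 120: provided.
Lab 1 (pledges 30, payoff 139): dropping to 0 → total 140, payoff 169. Profitable deviation.

No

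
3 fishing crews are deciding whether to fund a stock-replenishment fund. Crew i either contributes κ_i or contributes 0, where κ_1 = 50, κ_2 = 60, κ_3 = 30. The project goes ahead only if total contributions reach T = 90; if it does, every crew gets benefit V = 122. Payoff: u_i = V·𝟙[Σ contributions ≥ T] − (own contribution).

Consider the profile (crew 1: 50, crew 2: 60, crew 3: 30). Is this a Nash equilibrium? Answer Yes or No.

No

Total = 140 ≥ 90: provided.
Crew 1 (pledges 50, payoff 72): dropping to 0 → total 90, payoff 122. Profitable deviation.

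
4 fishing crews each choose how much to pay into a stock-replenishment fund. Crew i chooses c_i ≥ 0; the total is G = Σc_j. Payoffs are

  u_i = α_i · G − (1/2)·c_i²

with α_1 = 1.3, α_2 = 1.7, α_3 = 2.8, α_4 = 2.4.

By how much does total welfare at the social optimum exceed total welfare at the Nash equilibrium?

76.33

Crew i's FOC: ∂u_i/∂c_i = α_i − c_i = 0, so c_i* = α_i.
NE contributions = (1.3, 1.7, 2.8, 2.4); G = 8.2.
W^NE = (Σα)·G − ½Σα_i² = 8.2² − ½·18.18 = 58.15.
Planner sets c_i = Σα_j = 8.2 for every i, so G^SO = 4·8.2 = 32.8.
W^SO = (Σα)·G^SO − ½·4·(Σα)² = (4/2)·8.2² = 134.48.
Deadweight loss = W^SO − W^NE = 76.33.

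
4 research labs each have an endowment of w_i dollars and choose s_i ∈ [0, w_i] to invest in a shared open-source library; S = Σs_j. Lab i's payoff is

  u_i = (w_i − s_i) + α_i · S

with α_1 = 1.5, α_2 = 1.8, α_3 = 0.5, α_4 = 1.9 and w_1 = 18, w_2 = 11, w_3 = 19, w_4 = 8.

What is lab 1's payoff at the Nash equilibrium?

∂u_i/∂s_i = α_i − 1, so lab i contributes w_i if α_i > 1, else 0.
α_i > 1 for i ∈ {1, 2, 4}; NE contributions (18, 11, 0, 8), S = 37.
u_1 = (18 − 18) + 1.5·37 = 55.5.

55.5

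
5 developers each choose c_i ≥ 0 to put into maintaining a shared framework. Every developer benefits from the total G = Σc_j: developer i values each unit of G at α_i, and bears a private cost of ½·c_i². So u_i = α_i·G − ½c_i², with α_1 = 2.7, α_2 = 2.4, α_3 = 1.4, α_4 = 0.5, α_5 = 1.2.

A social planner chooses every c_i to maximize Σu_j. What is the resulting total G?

41

Planner FOC: ∂(Σu_j)/∂c_i = (Σα_j) − c_i = 0, so c_i^SO = Σα_j = 8.2 for every i; G^SO = 41.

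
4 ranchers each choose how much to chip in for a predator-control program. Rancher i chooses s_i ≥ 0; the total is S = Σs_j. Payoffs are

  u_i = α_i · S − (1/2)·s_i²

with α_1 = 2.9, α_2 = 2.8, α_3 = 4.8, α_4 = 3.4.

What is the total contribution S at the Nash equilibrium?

13.9

Rancher i's FOC: ∂u_i/∂s_i = α_i − s_i = 0, so s_i* = α_i.
NE contributions = (2.9, 2.8, 4.8, 3.4); S = 13.9.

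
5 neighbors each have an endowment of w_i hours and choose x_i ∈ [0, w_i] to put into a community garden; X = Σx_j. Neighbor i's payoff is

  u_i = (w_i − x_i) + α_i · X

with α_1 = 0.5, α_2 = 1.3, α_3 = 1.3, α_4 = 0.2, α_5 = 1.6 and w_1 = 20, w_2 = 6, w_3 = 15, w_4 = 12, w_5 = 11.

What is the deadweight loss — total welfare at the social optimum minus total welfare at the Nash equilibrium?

124.8

∂u_i/∂x_i = α_i − 1, so neighbor i contributes w_i if α_i > 1, else 0.
α_i > 1 for i ∈ {2, 3, 5}; NE contributions (0, 6, 15, 0, 11), X = 32.
W^NE = Σw_i − X^NE + (Σα_i)·X^NE = 64 + 3.9·32 = 188.8.
Planner: ∂(Σu_j)/∂x_i = Σα_j − 1 = 3.9 > 0, so everyone contributes w_i; X^SO = 64, W^SO = 64 + 3.9·64 = 313.6.
Deadweight loss = 124.8.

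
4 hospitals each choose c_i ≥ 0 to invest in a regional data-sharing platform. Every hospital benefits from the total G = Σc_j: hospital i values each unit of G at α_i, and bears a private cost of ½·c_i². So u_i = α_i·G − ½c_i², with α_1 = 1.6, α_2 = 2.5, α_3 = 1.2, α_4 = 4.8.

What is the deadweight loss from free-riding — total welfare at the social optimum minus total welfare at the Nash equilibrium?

118.655

Hospital i's FOC: ∂u_i/∂c_i = α_i − c_i = 0, so c_i* = α_i.
NE contributions = (1.6, 2.5, 1.2, 4.8); G = 10.1.
W^NE = (Σα)·G − ½Σα_i² = 10.1² − ½·33.29 = 85.365.
Planner sets c_i = Σα_j = 10.1 for every i, so G^SO = 4·10.1 = 40.4.
W^SO = (Σα)·G^SO − ½·4·(Σα)² = (4/2)·10.1² = 204.02.
Deadweight loss = W^SO − W^NE = 118.655.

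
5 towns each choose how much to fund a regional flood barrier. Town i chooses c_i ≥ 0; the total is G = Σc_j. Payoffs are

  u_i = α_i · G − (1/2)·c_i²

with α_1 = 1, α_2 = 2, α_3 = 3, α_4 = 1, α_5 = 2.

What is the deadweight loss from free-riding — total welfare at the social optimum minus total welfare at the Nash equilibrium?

Town i's FOC: ∂u_i/∂c_i = α_i − c_i = 0, so c_i* = α_i.
NE contributions = (1, 2, 3, 1, 2); G = 9.
W^NE = (Σα)·G − ½Σα_i² = 9² − ½·19 = 71.5.
Planner sets c_i = Σα_j = 9 for every i, so G^SO = 5·9 = 45.
W^SO = (Σα)·G^SO − ½·5·(Σα)² = (5/2)·9² = 202.5.
Deadweight loss = W^SO − W^NE = 131.

131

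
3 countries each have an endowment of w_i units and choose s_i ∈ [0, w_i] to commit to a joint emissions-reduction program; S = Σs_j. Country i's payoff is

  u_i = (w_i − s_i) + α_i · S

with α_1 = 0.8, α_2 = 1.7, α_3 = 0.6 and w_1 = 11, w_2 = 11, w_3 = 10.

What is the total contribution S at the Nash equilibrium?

11

∂u_i/∂s_i = α_i − 1, so country i contributes w_i if α_i > 1, else 0.
α_i > 1 for i ∈ {2}; NE contributions (0, 11, 0), S = 11.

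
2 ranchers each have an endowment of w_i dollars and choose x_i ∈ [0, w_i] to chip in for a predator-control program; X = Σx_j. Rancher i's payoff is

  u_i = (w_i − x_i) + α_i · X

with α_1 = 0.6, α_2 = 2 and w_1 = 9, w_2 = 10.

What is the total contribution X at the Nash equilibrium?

10

∂u_i/∂x_i = α_i − 1, so rancher i contributes w_i if α_i > 1, else 0.
α_i > 1 for i ∈ {2}; NE contributions (0, 10), X = 10.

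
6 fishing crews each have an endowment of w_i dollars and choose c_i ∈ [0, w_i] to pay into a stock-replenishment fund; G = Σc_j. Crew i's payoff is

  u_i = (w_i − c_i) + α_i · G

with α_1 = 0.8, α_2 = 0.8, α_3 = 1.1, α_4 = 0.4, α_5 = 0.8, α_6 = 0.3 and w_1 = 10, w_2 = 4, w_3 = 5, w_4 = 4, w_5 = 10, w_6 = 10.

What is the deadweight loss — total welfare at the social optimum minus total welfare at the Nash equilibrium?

∂u_i/∂c_i = α_i − 1, so crew i contributes w_i if α_i > 1, else 0.
α_i > 1 for i ∈ {3}; NE contributions (0, 0, 5, 0, 0, 0), G = 5.
W^NE = Σw_i − G^NE + (Σα_i)·G^NE = 43 + 3.2·5 = 59.
Planner: ∂(Σu_j)/∂c_i = Σα_j − 1 = 3.2 > 0, so everyone contributes w_i; G^SO = 43, W^SO = 43 + 3.2·43 = 180.6.
Deadweight loss = 121.6.

121.6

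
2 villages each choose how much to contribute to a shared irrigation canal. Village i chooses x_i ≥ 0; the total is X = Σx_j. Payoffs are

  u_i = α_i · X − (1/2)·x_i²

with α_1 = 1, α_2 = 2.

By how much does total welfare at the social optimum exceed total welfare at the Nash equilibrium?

2.5

Village i's FOC: ∂u_i/∂x_i = α_i − x_i = 0, so x_i* = α_i.
NE contributions = (1, 2); X = 3.
W^NE = (Σα)·X − ½Σα_i² = 3² − ½·5 = 6.5.
Planner sets x_i = Σα_j = 3 for every i, so X^SO = 2·3 = 6.
W^SO = (Σα)·X^SO − ½·2·(Σα)² = (2/2)·3² = 9.
Deadweight loss = W^SO − W^NE = 2.5.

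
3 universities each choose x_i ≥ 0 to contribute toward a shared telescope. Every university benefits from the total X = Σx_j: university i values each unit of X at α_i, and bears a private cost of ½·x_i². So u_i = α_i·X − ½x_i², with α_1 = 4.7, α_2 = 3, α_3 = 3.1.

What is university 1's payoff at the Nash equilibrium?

University i's FOC: ∂u_i/∂x_i = α_i − x_i = 0, so x_i* = α_i.
NE contributions = (4.7, 3, 3.1); X = 10.8.
u_1 = α_1·X − ½·(x_1)² = 4.7·10.8 − ½·4.7² = 39.715.

39.715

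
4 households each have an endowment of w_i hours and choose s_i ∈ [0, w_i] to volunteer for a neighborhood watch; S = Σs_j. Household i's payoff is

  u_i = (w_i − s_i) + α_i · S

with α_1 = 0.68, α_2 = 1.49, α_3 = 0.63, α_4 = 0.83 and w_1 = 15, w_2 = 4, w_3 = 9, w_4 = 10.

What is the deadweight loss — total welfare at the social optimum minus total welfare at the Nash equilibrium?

89.42

∂u_i/∂s_i = α_i − 1, so household i contributes w_i if α_i > 1, else 0.
α_i > 1 for i ∈ {2}; NE contributions (0, 4, 0, 0), S = 4.
W^NE = Σw_i − S^NE + (Σα_i)·S^NE = 38 + 2.63·4 = 48.52.
Planner: ∂(Σu_j)/∂s_i = Σα_j − 1 = 2.63 > 0, so everyone contributes w_i; S^SO = 38, W^SO = 38 + 2.63·38 = 137.94.
Deadweight loss = 89.42.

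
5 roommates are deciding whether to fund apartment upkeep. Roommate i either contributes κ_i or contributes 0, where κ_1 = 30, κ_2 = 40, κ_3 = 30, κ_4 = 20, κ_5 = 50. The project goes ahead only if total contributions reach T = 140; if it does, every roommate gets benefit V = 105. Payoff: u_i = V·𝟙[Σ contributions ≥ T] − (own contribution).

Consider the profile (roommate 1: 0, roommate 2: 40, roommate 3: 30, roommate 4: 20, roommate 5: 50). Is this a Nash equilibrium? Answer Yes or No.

Yes

Total = 140 ≥ 140: provided.
Roommate 1 (pledges 0, payoff 105): pledging 30 → total 170, payoff 75. No gain.
Roommate 2 (pledges 40, payoff 65): dropping to 0 → total 100, payoff 0. No gain.
Roommate 3 (pledges 30, payoff 75): dropping to 0 → total 110, payoff 0. No gain.
Roommate 4 (pledges 20, payoff 85): dropping to 0 → total 120, payoff 0. No gain.
Roommate 5 (pledges 50, payoff 55): dropping to 0 → total 90, payoff 0. No gain.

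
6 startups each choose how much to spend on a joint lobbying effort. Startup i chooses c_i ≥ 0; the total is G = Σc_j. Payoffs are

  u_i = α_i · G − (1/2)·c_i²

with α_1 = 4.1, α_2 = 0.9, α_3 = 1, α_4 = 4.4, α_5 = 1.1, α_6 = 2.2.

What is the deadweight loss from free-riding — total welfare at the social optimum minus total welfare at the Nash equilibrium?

Startup i's FOC: ∂u_i/∂c_i = α_i − c_i = 0, so c_i* = α_i.
NE contributions = (4.1, 0.9, 1, 4.4, 1.1, 2.2); G = 13.7.
W^NE = (Σα)·G − ½Σα_i² = 13.7² − ½·44.03 = 165.675.
Planner sets c_i = Σα_j = 13.7 for every i, so G^SO = 6·13.7 = 82.2.
W^SO = (Σα)·G^SO − ½·6·(Σα)² = (6/2)·13.7² = 563.07.
Deadweight loss = W^SO − W^NE = 397.395.

397.395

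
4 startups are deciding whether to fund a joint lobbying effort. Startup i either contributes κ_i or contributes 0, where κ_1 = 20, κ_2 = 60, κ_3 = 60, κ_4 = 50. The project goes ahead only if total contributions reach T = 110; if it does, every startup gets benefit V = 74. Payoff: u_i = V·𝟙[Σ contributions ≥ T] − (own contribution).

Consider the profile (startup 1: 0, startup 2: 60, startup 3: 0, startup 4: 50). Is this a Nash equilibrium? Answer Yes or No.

Total = 110 ≥ 110: provided.
Startup 1 (pledges 0, payoff 74): pledging 20 → total 130, payoff 54. No gain.
Startup 2 (pledges 60, payoff 14): dropping to 0 → total 50, payoff 0. No gain.
Startup 3 (pledges 0, payoff 74): pledging 60 → total 170, payoff 14. No gain.
Startup 4 (pledges 50, payoff 24): dropping to 0 → total 60, payoff 0. No gain.

Yes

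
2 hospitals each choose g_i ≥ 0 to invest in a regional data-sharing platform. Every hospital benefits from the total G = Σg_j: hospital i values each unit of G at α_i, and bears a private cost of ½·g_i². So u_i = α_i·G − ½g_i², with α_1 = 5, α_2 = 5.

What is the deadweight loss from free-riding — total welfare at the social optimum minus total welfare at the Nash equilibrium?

Hospital i's FOC: ∂u_i/∂g_i = α_i − g_i = 0, so g_i* = α_i.
NE contributions = (5, 5); G = 10.
W^NE = (Σα)·G − ½Σα_i² = 10² − ½·50 = 75.
Planner sets g_i = Σα_j = 10 for every i, so G^SO = 2·10 = 20.
W^SO = (Σα)·G^SO − ½·2·(Σα)² = (2/2)·10² = 100.
Deadweight loss = W^SO − W^NE = 25.

25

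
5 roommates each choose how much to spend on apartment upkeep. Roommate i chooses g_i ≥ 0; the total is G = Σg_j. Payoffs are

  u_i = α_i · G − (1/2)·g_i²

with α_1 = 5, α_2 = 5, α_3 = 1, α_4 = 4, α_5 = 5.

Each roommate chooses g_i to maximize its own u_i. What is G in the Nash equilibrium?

20

Roommate i's FOC: ∂u_i/∂g_i = α_i − g_i = 0, so g_i* = α_i.
NE contributions = (5, 5, 1, 4, 5); G = 20.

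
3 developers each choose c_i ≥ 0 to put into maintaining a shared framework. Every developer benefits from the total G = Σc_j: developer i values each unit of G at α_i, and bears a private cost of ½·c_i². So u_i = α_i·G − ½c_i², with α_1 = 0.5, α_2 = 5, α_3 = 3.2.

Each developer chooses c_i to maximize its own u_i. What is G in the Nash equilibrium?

8.7

Developer i's FOC: ∂u_i/∂c_i = α_i − c_i = 0, so c_i* = α_i.
NE contributions = (0.5, 5, 3.2); G = 8.7.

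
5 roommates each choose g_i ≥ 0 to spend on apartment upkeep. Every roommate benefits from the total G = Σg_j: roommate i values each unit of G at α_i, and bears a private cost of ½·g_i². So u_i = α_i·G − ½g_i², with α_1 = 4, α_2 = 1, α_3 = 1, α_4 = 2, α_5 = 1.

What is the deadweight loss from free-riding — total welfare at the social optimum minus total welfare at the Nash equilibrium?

133

Roommate i's FOC: ∂u_i/∂g_i = α_i − g_i = 0, so g_i* = α_i.
NE contributions = (4, 1, 1, 2, 1); G = 9.
W^NE = (Σα)·G − ½Σα_i² = 9² − ½·23 = 69.5.
Planner sets g_i = Σα_j = 9 for every i, so G^SO = 5·9 = 45.
W^SO = (Σα)·G^SO − ½·5·(Σα)² = (5/2)·9² = 202.5.
Deadweight loss = W^SO − W^NE = 133.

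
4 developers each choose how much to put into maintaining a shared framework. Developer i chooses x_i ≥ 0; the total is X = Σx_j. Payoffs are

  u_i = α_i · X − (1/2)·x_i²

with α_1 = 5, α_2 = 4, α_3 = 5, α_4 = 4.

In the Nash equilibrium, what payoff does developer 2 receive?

64

Developer i's FOC: ∂u_i/∂x_i = α_i − x_i = 0, so x_i* = α_i.
NE contributions = (5, 4, 5, 4); X = 18.
u_2 = α_2·X − ½·(x_2)² = 4·18 − ½·4² = 64.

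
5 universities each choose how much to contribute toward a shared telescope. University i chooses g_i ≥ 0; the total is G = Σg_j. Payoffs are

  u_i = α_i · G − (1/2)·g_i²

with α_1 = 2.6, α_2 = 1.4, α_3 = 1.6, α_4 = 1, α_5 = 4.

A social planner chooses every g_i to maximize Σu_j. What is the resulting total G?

53

Planner FOC: ∂(Σu_j)/∂g_i = (Σα_j) − g_i = 0, so g_i^SO = Σα_j = 10.6 for every i; G^SO = 53.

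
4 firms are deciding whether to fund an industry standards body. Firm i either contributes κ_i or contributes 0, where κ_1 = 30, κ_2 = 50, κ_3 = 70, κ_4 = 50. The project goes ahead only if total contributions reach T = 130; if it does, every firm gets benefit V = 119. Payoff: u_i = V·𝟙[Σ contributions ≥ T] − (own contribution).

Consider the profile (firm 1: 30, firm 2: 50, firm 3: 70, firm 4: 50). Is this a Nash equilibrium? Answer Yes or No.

Total = 200 ≥ 130: provided.
Firm 1 (pledges 30, payoff 89): dropping to 0 → total 170, payoff 119. Profitable deviation.

No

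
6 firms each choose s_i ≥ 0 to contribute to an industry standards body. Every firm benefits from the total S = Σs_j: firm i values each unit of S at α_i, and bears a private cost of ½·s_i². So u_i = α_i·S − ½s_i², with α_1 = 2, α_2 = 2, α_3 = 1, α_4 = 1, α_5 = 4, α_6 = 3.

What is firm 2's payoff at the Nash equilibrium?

24

Firm i's FOC: ∂u_i/∂s_i = α_i − s_i = 0, so s_i* = α_i.
NE contributions = (2, 2, 1, 1, 4, 3); S = 13.
u_2 = α_2·S − ½·(s_2)² = 2·13 − ½·2² = 24.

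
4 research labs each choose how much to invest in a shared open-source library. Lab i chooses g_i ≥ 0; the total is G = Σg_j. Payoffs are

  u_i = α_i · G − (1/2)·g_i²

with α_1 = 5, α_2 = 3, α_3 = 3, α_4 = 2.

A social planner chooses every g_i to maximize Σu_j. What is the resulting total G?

Planner FOC: ∂(Σu_j)/∂g_i = (Σα_j) − g_i = 0, so g_i^SO = Σα_j = 13 for every i; G^SO = 52.

52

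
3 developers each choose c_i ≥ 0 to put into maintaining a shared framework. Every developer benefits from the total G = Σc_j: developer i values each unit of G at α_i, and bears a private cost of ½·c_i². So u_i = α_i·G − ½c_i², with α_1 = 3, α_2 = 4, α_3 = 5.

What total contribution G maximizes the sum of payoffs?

36

Planner FOC: ∂(Σu_j)/∂c_i = (Σα_j) − c_i = 0, so c_i^SO = Σα_j = 12 for every i; G^SO = 36.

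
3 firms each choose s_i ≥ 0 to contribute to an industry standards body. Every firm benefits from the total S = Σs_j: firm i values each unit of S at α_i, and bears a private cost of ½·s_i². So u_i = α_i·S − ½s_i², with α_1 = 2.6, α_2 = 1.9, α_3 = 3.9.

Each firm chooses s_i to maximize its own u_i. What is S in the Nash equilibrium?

8.4

Firm i's FOC: ∂u_i/∂s_i = α_i − s_i = 0, so s_i* = α_i.
NE contributions = (2.6, 1.9, 3.9); S = 8.4.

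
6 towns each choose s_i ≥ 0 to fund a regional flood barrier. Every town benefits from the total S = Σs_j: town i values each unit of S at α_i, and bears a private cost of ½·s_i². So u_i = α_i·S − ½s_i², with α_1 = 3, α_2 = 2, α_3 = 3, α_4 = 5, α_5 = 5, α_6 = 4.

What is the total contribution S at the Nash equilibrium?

22

Town i's FOC: ∂u_i/∂s_i = α_i − s_i = 0, so s_i* = α_i.
NE contributions = (3, 2, 3, 5, 5, 4); S = 22.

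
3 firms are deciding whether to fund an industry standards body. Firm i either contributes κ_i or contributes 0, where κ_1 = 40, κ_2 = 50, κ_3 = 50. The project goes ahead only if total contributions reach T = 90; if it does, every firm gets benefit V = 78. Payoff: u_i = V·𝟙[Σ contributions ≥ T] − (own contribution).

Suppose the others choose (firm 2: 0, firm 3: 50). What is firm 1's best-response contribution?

40

Others' total = 50. Contributing 40 brings total to 90 ≥ 90: gain V − κ_1 = 38.
Best response: 40.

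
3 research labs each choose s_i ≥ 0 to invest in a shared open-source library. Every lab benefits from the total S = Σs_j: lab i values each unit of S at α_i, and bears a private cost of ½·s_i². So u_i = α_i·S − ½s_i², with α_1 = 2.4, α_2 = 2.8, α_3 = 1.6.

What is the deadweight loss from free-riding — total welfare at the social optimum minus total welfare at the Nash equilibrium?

31.2

Lab i's FOC: ∂u_i/∂s_i = α_i − s_i = 0, so s_i* = α_i.
NE contributions = (2.4, 2.8, 1.6); S = 6.8.
W^NE = (Σα)·S − ½Σα_i² = 6.8² − ½·16.16 = 38.16.
Planner sets s_i = Σα_j = 6.8 for every i, so S^SO = 3·6.8 = 20.4.
W^SO = (Σα)·S^SO − ½·3·(Σα)² = (3/2)·6.8² = 69.36.
Deadweight loss = W^SO − W^NE = 31.2.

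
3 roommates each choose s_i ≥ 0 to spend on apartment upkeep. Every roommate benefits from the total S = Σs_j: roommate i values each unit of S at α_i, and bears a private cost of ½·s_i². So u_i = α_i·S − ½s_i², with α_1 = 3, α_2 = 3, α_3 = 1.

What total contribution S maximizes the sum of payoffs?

Planner FOC: ∂(Σu_j)/∂s_i = (Σα_j) − s_i = 0, so s_i^SO = Σα_j = 7 for every i; S^SO = 21.

21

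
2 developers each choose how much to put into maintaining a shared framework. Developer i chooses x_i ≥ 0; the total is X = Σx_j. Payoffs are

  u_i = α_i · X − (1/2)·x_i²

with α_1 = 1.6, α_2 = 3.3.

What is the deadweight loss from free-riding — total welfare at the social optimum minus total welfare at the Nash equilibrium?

6.725

Developer i's FOC: ∂u_i/∂x_i = α_i − x_i = 0, so x_i* = α_i.
NE contributions = (1.6, 3.3); X = 4.9.
W^NE = (Σα)·X − ½Σα_i² = 4.9² − ½·13.45 = 17.285.
Planner sets x_i = Σα_j = 4.9 for every i, so X^SO = 2·4.9 = 9.8.
W^SO = (Σα)·X^SO − ½·2·(Σα)² = (2/2)·4.9² = 24.01.
Deadweight loss = W^SO − W^NE = 6.725.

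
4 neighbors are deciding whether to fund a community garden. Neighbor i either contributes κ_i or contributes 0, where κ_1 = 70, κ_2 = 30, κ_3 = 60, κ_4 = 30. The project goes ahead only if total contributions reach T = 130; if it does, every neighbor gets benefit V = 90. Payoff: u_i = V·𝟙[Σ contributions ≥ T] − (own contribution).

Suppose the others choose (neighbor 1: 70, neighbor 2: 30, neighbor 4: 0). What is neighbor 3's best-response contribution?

60

Others' total = 100. Contributing 60 brings total to 160 ≥ 130: gain V − κ_3 = 30.
Best response: 60.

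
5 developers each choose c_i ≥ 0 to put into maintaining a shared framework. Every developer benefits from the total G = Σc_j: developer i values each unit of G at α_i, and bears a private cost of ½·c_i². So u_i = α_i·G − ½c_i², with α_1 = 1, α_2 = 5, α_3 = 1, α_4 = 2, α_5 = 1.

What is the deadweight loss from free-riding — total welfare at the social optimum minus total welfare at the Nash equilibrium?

Developer i's FOC: ∂u_i/∂c_i = α_i − c_i = 0, so c_i* = α_i.
NE contributions = (1, 5, 1, 2, 1); G = 10.
W^NE = (Σα)·G − ½Σα_i² = 10² − ½·32 = 84.
Planner sets c_i = Σα_j = 10 for every i, so G^SO = 5·10 = 50.
W^SO = (Σα)·G^SO − ½·5·(Σα)² = (5/2)·10² = 250.
Deadweight loss = W^SO − W^NE = 166.

166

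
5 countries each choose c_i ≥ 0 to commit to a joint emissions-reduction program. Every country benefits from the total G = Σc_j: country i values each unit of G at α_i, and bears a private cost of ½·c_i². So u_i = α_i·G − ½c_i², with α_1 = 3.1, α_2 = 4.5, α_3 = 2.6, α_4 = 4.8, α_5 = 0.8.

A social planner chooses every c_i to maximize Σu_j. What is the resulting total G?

79

Planner FOC: ∂(Σu_j)/∂c_i = (Σα_j) − c_i = 0, so c_i^SO = Σα_j = 15.8 for every i; G^SO = 79.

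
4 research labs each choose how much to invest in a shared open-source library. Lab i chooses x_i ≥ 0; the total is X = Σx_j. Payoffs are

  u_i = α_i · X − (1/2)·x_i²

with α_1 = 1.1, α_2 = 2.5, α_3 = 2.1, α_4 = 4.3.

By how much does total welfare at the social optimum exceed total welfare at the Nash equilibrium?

115.18

Lab i's FOC: ∂u_i/∂x_i = α_i − x_i = 0, so x_i* = α_i.
NE contributions = (1.1, 2.5, 2.1, 4.3); X = 10.
W^NE = (Σα)·X − ½Σα_i² = 10² − ½·30.36 = 84.82.
Planner sets x_i = Σα_j = 10 for every i, so X^SO = 4·10 = 40.
W^SO = (Σα)·X^SO − ½·4·(Σα)² = (4/2)·10² = 200.
Deadweight loss = W^SO − W^NE = 115.18.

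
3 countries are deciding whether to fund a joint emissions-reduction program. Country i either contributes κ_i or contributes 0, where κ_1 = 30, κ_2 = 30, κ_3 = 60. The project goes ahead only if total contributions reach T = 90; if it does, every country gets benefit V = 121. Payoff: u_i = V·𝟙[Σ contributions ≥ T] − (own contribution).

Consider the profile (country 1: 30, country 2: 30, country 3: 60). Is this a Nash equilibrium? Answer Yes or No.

Total = 120 ≥ 90: provided.
Country 1 (pledges 30, payoff 91): dropping to 0 → total 90, payoff 121. Profitable deviation.

No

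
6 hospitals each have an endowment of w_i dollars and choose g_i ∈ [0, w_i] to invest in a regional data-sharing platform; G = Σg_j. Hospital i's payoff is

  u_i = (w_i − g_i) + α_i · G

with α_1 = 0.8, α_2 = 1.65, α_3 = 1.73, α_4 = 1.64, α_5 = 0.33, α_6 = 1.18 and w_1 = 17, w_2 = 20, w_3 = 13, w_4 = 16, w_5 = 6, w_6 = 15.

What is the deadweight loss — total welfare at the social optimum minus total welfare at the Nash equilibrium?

∂u_i/∂g_i = α_i − 1, so hospital i contributes w_i if α_i > 1, else 0.
α_i > 1 for i ∈ {2, 3, 4, 6}; NE contributions (0, 20, 13, 16, 0, 15), G = 64.
W^NE = Σw_i − G^NE + (Σα_i)·G^NE = 87 + 6.33·64 = 492.12.
Planner: ∂(Σu_j)/∂g_i = Σα_j − 1 = 6.33 > 0, so everyone contributes w_i; G^SO = 87, W^SO = 87 + 6.33·87 = 637.71.
Deadweight loss = 145.59.

145.59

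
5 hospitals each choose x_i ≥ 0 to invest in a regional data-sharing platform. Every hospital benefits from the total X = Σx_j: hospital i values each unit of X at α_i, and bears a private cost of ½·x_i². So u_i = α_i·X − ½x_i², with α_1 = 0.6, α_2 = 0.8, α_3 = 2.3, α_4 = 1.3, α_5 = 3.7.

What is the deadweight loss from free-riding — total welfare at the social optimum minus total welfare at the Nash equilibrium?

124.37

Hospital i's FOC: ∂u_i/∂x_i = α_i − x_i = 0, so x_i* = α_i.
NE contributions = (0.6, 0.8, 2.3, 1.3, 3.7); X = 8.7.
W^NE = (Σα)·X − ½Σα_i² = 8.7² − ½·21.67 = 64.855.
Planner sets x_i = Σα_j = 8.7 for every i, so X^SO = 5·8.7 = 43.5.
W^SO = (Σα)·X^SO − ½·5·(Σα)² = (5/2)·8.7² = 189.225.
Deadweight loss = W^SO − W^NE = 124.37.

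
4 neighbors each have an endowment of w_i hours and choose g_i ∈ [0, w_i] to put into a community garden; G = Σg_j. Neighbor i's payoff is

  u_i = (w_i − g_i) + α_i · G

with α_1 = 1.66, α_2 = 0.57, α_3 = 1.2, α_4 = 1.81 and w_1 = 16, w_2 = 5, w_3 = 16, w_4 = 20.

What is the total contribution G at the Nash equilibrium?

52

∂u_i/∂g_i = α_i − 1, so neighbor i contributes w_i if α_i > 1, else 0.
α_i > 1 for i ∈ {1, 3, 4}; NE contributions (16, 0, 16, 20), G = 52.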